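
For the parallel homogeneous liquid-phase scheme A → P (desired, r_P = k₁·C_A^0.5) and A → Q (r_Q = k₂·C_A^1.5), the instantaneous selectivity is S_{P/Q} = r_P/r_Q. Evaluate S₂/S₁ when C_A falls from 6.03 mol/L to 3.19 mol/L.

S_{P/Q} = (k₁/k₂)·C_A⁻¹, so S₂/S₁ = (C_{A,2}/C_{A,1})⁻¹.
= 6.03/3.19 = 1.89.
Selectivity toward P rises as C_A falls — low-concentration operation is favoured.

1.89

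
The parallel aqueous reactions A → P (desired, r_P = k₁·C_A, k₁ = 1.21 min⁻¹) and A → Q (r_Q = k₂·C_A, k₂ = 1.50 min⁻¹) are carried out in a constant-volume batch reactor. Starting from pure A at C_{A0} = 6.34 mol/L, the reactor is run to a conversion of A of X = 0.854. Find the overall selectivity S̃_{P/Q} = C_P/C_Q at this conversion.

0.807

C_A = C_{A0}(1−X) = 0.9256 mol/L.
Both paths are first order in A, so the instantaneous fraction to P is constant: dC_P/d(−C_A) = k₁/(k₁+k₂) = 0.4465.
C_P = 0.4465·(C_{A0}−C_A) = 0.4465×5.414 = 2.42 mol/L.
C_Q = (C_{A0}−C_A)−C_P = 2.997 mol/L; S̃_{P/Q} = 2.417/2.997 = 0.807.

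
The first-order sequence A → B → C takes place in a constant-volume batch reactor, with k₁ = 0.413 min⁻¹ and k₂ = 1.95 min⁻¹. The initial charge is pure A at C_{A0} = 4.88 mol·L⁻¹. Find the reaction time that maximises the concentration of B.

For first-order series the maximum of C_B occurs at t_opt = ln(k₂/k₁)/(k₂−k₁).
= ln(1.95/0.413)/(1.95−0.413) = ln(4.722)/1.537 = 1.552/1.537 = 1.01 min.

1.01 min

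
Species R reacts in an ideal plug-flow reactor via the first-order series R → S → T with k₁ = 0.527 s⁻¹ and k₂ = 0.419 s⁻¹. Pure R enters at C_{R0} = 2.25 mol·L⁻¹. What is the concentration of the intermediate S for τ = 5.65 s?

The intermediate concentration in a first-order A→B→C sequence is C_S = k₁C_{R0}(e^(−k₁τ) − e^(−k₂τ))/(k₂−k₁).
e^(−k₁τ) = e^(−0.527×5.65) = e^(−2.978) = 0.05092; e^(−k₂τ) = e^(−2.367) = 0.09373.
C_S = 0.527×2.25/(0.419−0.527) × (0.05092−0.09373) = (-10.98)×(-0.04281) = 0.4700 mol·L⁻¹.

0.470 mol·L⁻¹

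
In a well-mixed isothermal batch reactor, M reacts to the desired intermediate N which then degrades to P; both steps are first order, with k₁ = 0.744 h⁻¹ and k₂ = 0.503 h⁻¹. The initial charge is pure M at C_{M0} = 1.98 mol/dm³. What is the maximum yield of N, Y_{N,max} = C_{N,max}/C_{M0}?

0.442

Evaluating C_N at t_opt = ln(k₂/k₁)/(k₂−k₁) gives C_{N,max}/C_{M0} = (k₁/k₂)^[k₂/(k₂−k₁)].
= (0.744/0.503)^(0.503/(0.503−0.744)) = (1.479)^(-2.087) = 0.4417.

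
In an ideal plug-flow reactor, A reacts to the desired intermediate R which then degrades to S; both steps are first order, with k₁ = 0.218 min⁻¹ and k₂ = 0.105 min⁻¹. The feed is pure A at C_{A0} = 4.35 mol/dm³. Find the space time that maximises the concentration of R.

The intermediate peaks when r₁ = r₂, i.e. k₁e^(−k₁τ) = k₂e^(−k₂τ), giving τ_opt = ln(k₂/k₁)/(k₂−k₁).
= ln(0.105/0.218)/(0.105−0.218) = ln(0.4817)/-0.1130 = -0.7305/-0.1130 = 6.46 min.

6.46 min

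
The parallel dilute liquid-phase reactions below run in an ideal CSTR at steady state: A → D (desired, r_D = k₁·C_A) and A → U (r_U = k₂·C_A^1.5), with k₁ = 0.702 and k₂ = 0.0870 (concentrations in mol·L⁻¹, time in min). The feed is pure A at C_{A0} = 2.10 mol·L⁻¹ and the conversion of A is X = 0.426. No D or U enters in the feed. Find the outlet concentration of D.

0.787 mol·L⁻¹

Exit C_A = C_{A0}(1−X) = 2.10×0.574 = 1.205 mol·L⁻¹.
A CSTR operates uniformly at the exit composition, giving r_D = 0.8462 and r_U = 0.1151 (each k·C_A^n at C_A = 1.205).
Fraction of consumed A going to D: r_D/(r_D+r_U) = 0.8802.
C_D = 0.8802·C_{A0}·X = 0.8802×2.10×0.426 = 0.787 mol·L⁻¹.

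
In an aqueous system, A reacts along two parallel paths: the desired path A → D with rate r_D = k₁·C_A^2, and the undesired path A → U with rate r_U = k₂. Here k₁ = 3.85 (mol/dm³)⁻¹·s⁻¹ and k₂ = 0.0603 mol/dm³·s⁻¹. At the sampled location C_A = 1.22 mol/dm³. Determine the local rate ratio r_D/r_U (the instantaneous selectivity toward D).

S_{D/U} = r_D/r_U = (k₁·C_A^2)/(k₂) = (k₁/k₂)·C_A^2.
= (3.85×1.220^2) / (0.0603) = 5.730/0.06030 = 95.0.

95.0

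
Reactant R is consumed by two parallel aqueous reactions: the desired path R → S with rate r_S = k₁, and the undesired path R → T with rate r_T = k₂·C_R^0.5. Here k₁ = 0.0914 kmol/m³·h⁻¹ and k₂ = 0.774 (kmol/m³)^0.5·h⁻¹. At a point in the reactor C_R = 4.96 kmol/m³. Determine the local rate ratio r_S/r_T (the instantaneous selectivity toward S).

S_{S/T} = r_S/r_T = (k₁)/(k₂·C_R^0.5) = (k₁/k₂)·C_R^-0.5.
= (0.0914) / (0.774×4.960^0.5) = 0.09140/1.724 = 0.0530.
The undesired path is higher order in R, so low C_R (CSTR or dilute feed) favours S.

0.0530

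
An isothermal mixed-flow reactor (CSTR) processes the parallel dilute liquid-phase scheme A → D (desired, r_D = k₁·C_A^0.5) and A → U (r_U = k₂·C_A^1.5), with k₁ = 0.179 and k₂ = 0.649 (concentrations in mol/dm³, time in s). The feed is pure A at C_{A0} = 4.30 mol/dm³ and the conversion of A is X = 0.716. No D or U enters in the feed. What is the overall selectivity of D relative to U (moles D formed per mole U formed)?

Exit C_A = C_{A0}(1−X) = 4.30×0.284 = 1.221 mol/dm³.
A CSTR operates uniformly at the exit composition, giving r_D = 0.1978 and r_U = 0.8758 (each k·C_A^n at C_A = 1.221).
Overall selectivity = C_D/C_U = r_Dτ/(r_Uτ) = r_D/r_U = 0.226.

0.226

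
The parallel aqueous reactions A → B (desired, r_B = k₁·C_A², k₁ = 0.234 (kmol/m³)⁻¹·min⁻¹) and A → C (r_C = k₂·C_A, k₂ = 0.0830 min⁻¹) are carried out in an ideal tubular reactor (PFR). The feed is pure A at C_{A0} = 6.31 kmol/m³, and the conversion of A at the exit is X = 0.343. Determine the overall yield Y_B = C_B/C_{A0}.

C_A = C_{A0}(1−X) = 4.146 kmol/m³.
Along a PFR/batch, dC_C/dC_A = −r_C/(r_B+r_C) = −k₂/(k₂+k₁·C_A).
Integrating from C_{A0} to C_A: C_C = (0.0830/0.234)·ln[(0.0830+0.234·6.31)/(0.0830+0.234·4.15)] = 0.3547·ln(1.560/1.053) = 0.1393 kmol/m³.
Then C_B = (C_{A0}−C_A) − C_C = 2.164 − 0.1393 = 2.025 kmol/m³.
Y_B = C_B/C_{A0} = 2.025/6.31 = 0.321.

0.321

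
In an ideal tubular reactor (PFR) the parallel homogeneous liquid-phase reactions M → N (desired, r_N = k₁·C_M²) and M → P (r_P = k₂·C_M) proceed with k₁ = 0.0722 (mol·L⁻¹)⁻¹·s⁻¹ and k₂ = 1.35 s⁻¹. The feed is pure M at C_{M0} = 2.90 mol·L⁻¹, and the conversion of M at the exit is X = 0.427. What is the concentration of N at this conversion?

0.134 mol·L⁻¹

C_M = C_{M0}(1−X) = 1.662 mol·L⁻¹.
Along a PFR/batch, dC_P/dC_M = −r_P/(r_N+r_P) = −k₂/(k₂+k₁·C_M).
Integrating from C_{M0} to C_M: C_P = (1.35/0.0722)·ln[(1.35+0.0722·2.90)/(1.35+0.0722·1.66)] = 18.70·ln(1.559/1.470) = 1.104 mol·L⁻¹.
Then C_N = (C_{M0}−C_M) − C_P = 1.238 − 1.104 = 0.1343 mol·L⁻¹.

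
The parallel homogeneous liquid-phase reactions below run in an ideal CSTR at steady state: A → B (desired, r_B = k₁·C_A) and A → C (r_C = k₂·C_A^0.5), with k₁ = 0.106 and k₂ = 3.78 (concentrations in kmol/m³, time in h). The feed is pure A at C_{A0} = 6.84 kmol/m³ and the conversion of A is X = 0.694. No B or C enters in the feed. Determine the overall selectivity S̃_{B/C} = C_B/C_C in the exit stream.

Exit C_A = C_{A0}(1−X) = 6.84×0.306 = 2.093 kmol/m³.
A CSTR operates uniformly at the exit composition, giving r_B = 0.2219 and r_C = 5.469 (each k·C_A^n at C_A = 2.093).
Overall selectivity = C_B/C_C = r_Bτ/(r_Cτ) = r_B/r_C = 0.0406.

0.0406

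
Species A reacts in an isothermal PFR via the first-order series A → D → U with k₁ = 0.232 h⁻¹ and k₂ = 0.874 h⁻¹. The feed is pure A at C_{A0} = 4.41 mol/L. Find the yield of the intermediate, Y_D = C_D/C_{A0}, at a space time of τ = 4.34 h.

Solving the coupled first-order balances gives C_D(τ) = [k₁/(k₂−k₁)]·C_{A0}·(e^(−k₁τ) − e^(−k₂τ)).
e^(−k₁τ) = e^(−0.232×4.34) = e^(−1.007) = 0.3654; e^(−k₂τ) = e^(−3.793) = 0.02252.
C_D = 0.232×4.41/(0.874−0.232) × (0.3654−0.02252) = 1.594×0.3428 = 0.5464 mol/L.
Y_D = C_D/C_{A0} = 0.5464/4.41 = 0.124.

0.124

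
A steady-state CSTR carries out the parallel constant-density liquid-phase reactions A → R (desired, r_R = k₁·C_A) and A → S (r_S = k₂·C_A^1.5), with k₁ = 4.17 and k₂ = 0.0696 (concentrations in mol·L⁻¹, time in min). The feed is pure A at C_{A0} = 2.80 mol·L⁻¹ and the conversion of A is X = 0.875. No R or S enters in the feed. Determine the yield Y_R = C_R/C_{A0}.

Exit C_A = C_{A0}(1−X) = 2.80×0.125 = 0.3500 mol·L⁻¹.
A CSTR operates uniformly at the exit composition, giving r_R = 1.459 and r_S = 0.01441 (each k·C_A^n at C_A = 0.3500).
Fraction of consumed A going to R: r_R/(r_R+r_S) = 0.9902.
C_R = 0.9902·C_{A0}·X = 0.9902×2.80×0.875 = 2.43 mol·L⁻¹; Y_R = C_R/C_{A0} = 0.866.

0.866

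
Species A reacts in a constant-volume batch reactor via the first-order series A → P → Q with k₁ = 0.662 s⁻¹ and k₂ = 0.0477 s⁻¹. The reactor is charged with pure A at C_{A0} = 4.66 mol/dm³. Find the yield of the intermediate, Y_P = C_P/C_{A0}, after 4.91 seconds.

0.811

The intermediate concentration in a first-order A→B→C sequence is C_P = k₁C_{A0}(e^(−k₁t) − e^(−k₂t))/(k₂−k₁).
e^(−k₁t) = e^(−0.662×4.91) = e^(−3.250) = 0.03876; e^(−k₂t) = e^(−0.2342) = 0.7912.
C_P = 0.662×4.66/(0.0477−0.662) × (0.03876−0.7912) = (-5.022)×(-0.7524) = 3.779 mol/dm³.
Y_P = C_P/C_{A0} = 3.779/4.66 = 0.811.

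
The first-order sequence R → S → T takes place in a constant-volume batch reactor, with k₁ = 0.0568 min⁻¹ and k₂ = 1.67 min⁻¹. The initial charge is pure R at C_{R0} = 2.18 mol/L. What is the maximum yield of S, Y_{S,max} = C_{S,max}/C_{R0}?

0.0302

For a first-order series the maximum intermediate yield is C_{S,max}/C_{R0} = (k₁/k₂)^[k₂/(k₂−k₁)].
= (0.0568/1.67)^(1.67/(1.67−0.0568)) = (0.03401)^(1.035) = 0.03019.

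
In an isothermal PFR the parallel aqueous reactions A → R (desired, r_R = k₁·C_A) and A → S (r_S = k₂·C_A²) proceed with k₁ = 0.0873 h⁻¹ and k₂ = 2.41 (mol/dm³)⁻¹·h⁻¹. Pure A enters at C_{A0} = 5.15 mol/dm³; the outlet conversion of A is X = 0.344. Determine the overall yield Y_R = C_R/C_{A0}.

0.00294

C_A = C_{A0}(1−X) = 3.378 mol/dm³.
Along a PFR/batch, dC_R/dC_A = −r_R/(r_R+r_S) = −k₁/(k₁+k₂·C_A).
Integrating from C_{A0} to C_A: C_R = (0.0873/2.41)·ln[(0.0873+2.41·5.15)/(0.0873+2.41·3.38)] = 0.03622·ln(12.50/8.229) = 0.01514 mol/dm³.
Y_R = C_R/C_{A0} = 0.01514/5.15 = 0.00294.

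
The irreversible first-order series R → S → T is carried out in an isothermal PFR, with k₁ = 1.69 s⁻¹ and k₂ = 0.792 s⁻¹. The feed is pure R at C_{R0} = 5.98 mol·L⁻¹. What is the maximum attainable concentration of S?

3.06 mol·L⁻¹

For a first-order series the maximum intermediate yield is C_{S,max}/C_{R0} = (k₁/k₂)^[k₂/(k₂−k₁)].
= (1.69/0.792)^(0.792/(0.792−1.69)) = (2.134)^(-0.8820) = 0.5125.
C_{S,max} = 0.5125×5.98 = 3.06 mol·L⁻¹.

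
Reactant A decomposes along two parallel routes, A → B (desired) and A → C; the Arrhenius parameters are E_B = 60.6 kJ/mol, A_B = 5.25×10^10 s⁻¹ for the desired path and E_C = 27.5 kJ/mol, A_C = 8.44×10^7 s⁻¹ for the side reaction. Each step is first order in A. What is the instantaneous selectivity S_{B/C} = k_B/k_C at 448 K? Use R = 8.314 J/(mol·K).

0.0860

With equal orders, S_{B/C} = k_B/k_C = (A_B/A_C)·exp[(E_C−E_B)/(RT)].
(E_C−E_B)/(RT) = (27.5−60.6)×10³/(8.314×448) = -33100/3725 = -8.887.
k_B/k_C = (5.25×10^10/8.44×10^7)·exp(-8.887) = 622.0 × 1.382×10^-4 = 0.0860.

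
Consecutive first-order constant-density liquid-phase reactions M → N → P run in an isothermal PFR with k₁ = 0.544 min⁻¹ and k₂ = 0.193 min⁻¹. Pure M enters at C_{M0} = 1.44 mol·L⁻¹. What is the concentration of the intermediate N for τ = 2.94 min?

0.815 mol·L⁻¹

For first-order series with pure M initially, C_N(τ) = k₁C_{M0}/(k₂−k₁)·(e^(−k₁τ) − e^(−k₂τ)).
e^(−k₁τ) = e^(−0.544×2.94) = e^(−1.599) = 0.2020; e^(−k₂τ) = e^(−0.5674) = 0.5670.
C_N = 0.544×1.44/(0.193−0.544) × (0.2020−0.5670) = (-2.232)×(-0.3650) = 0.8145 mol·L⁻¹.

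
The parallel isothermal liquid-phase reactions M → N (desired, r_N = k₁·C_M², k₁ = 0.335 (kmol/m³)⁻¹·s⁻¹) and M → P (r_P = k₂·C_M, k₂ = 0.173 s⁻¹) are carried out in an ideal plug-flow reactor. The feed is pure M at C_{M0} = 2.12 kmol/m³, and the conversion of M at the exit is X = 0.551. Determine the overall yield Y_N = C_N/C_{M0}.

0.408

C_M = C_{M0}(1−X) = 0.9519 kmol/m³.
Along a PFR/batch, dC_P/dC_M = −r_P/(r_N+r_P) = −k₂/(k₂+k₁·C_M).
Integrating from C_{M0} to C_M: C_P = (0.173/0.335)·ln[(0.173+0.335·2.12)/(0.173+0.335·0.952)] = 0.5164·ln(0.8832/0.4919) = 0.3023 kmol/m³.
Then C_N = (C_{M0}−C_M) − C_P = 1.168 − 0.3023 = 0.8659 kmol/m³.
Y_N = C_N/C_{M0} = 0.8659/2.12 = 0.408.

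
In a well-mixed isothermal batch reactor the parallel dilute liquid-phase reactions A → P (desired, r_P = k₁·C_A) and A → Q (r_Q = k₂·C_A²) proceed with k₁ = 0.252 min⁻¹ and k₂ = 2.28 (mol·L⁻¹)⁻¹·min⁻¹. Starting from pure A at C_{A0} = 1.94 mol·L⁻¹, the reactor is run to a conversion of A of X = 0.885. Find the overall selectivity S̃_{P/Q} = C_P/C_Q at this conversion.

C_A = C_{A0}(1−X) = 0.2231 mol·L⁻¹.
Along a PFR/batch, dC_P/dC_A = −r_P/(r_P+r_Q) = −k₁/(k₁+k₂·C_A).
Integrating from C_{A0} to C_A: C_P = (0.252/2.28)·ln[(0.252+2.28·1.94)/(0.252+2.28·0.223)] = 0.1105·ln(4.675/0.7607) = 0.2007 mol·L⁻¹.
C_Q = (C_{A0}−C_A)−C_P = 1.516 mol·L⁻¹; S̃_{P/Q} = 0.2007/1.516 = 0.132.

0.132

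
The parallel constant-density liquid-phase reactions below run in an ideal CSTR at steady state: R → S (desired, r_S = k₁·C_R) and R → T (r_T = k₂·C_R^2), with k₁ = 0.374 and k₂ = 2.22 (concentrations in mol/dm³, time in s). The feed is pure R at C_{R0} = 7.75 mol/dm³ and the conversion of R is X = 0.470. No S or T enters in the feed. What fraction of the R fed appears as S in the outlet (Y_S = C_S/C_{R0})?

Exit C_R = C_{R0}(1−X) = 7.75×0.530 = 4.107 mol/dm³.
A CSTR operates uniformly at the exit composition, giving r_S = 1.536 and r_T = 37.45 (each k·C_R^n at C_R = 4.107).
Fraction of consumed R going to S: r_S/(r_S+r_T) = 0.03940.
C_S = 0.03940·C_{R0}·X = 0.03940×7.75×0.470 = 0.144 mol/dm³; Y_S = C_S/C_{R0} = 0.0185.

0.0185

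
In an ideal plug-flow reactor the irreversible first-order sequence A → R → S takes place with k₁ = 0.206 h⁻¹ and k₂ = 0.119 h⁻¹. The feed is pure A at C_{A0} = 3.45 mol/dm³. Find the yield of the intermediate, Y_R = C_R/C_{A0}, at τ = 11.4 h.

The intermediate concentration in a first-order A→B→C sequence is C_R = k₁C_{A0}(e^(−k₁τ) − e^(−k₂τ))/(k₂−k₁).
e^(−k₁τ) = e^(−0.206×11.4) = e^(−2.348) = 0.09552; e^(−k₂τ) = e^(−1.357) = 0.2575.
C_R = 0.206×3.45/(0.119−0.206) × (0.09552−0.2575) = (-8.169)×(-0.1620) = 1.323 mol/dm³.
Y_R = C_R/C_{A0} = 1.323/3.45 = 0.384.

0.384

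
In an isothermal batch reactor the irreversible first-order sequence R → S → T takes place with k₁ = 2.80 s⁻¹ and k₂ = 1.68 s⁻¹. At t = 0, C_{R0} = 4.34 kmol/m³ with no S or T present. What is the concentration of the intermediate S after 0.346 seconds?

The intermediate concentration in a first-order A→B→C sequence is C_S = k₁C_{R0}(e^(−k₁t) − e^(−k₂t))/(k₂−k₁).
e^(−k₁t) = e^(−2.80×0.346) = e^(−0.9688) = 0.3795; e^(−k₂t) = e^(−0.5813) = 0.5592.
C_S = 2.80×4.34/(1.68−2.80) × (0.3795−0.5592) = (-10.85)×(-0.1796) = 1.949 kmol/m³.

1.95 kmol/m³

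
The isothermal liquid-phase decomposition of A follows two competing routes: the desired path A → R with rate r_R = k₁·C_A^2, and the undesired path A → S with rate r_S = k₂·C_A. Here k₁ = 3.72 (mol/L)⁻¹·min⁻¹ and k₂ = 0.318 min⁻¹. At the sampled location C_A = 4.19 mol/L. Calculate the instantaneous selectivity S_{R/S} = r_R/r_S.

49.0

S_{R/S} = r_R/r_S = (k₁·C_A^2)/(k₂·C_A) = (k₁/k₂)·C_A.
= (3.72×4.190^2) / (0.318×4.190) = 65.31/1.332 = 49.0.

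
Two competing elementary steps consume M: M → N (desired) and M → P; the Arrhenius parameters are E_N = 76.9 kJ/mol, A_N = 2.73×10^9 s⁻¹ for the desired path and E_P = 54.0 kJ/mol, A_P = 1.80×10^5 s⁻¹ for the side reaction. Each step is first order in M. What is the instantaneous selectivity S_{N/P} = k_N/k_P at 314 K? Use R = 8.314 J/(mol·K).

2.35

k_N/k_P = (A_N/A_P)·exp[−(E_N−E_P)/(RT)] = (A_N/A_P)·exp[(E_P−E_N)/(RT)].
(E_P−E_N)/(RT) = (54.0−76.9)×10³/(8.314×314) = -22900/2611 = -8.772.
k_N/k_P = (2.73×10^9/1.80×10^5)·exp(-8.772) = 15167 × 1.550×10^-4 = 2.35.
Since E_N > E_P, raising the temperature improves selectivity toward N.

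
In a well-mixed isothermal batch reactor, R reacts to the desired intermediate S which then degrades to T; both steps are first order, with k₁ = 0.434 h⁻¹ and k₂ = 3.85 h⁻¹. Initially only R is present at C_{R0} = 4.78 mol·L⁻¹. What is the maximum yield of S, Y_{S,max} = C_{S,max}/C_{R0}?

For a first-order series the maximum intermediate yield is C_{S,max}/C_{R0} = (k₁/k₂)^[k₂/(k₂−k₁)].
= (0.434/3.85)^(3.85/(3.85−0.434)) = (0.1127)^(1.127) = 0.08543.

0.0854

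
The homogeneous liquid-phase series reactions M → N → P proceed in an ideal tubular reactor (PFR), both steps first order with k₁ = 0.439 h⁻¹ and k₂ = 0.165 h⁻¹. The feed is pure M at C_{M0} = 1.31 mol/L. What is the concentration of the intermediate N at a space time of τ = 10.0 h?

0.377 mol/L

For first-order series with pure M initially, C_N(τ) = k₁C_{M0}/(k₂−k₁)·(e^(−k₁τ) − e^(−k₂τ)).
e^(−k₁τ) = e^(−0.439×10.0) = e^(−4.390) = 0.01240; e^(−k₂τ) = e^(−1.650) = 0.1920.
C_N = 0.439×1.31/(0.165−0.439) × (0.01240−0.1920) = (-2.099)×(-0.1796) = 0.3771 mol/L.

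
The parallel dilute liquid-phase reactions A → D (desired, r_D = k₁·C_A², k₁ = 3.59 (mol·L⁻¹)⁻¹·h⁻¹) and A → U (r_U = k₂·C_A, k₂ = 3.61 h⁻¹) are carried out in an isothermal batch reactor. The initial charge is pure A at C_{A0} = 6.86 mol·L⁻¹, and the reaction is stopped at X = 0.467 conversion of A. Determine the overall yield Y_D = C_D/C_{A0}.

0.390

C_A = C_{A0}(1−X) = 3.656 mol·L⁻¹.
Along a PFR/batch, dC_U/dC_A = −r_U/(r_D+r_U) = −k₂/(k₂+k₁·C_A).
Integrating from C_{A0} to C_A: C_U = (3.61/3.59)·ln[(3.61+3.59·6.86)/(3.61+3.59·3.66)] = 1.006·ln(28.24/16.74) = 0.5260 mol·L⁻¹.
Then C_D = (C_{A0}−C_A) − C_U = 3.204 − 0.5260 = 2.678 mol·L⁻¹.
Y_D = C_D/C_{A0} = 2.678/6.86 = 0.390.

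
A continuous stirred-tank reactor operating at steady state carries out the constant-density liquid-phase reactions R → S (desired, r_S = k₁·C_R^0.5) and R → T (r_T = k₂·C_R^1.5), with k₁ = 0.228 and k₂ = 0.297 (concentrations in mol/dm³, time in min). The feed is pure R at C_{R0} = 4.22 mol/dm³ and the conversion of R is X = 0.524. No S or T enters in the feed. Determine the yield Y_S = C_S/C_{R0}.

0.145

Exit C_R = C_{R0}(1−X) = 4.22×0.476 = 2.009 mol/dm³.
Rates in a CSTR are evaluated at the outlet concentration: r_S = 0.228×2.009^0.5 = 0.3231, r_T = 0.297×2.009^1.5 = 0.8455.
Fraction of consumed R going to S: r_S/(r_S+r_T) = 0.2765.
C_S = 0.2765·C_{R0}·X = 0.2765×4.22×0.524 = 0.611 mol/dm³; Y_S = C_S/C_{R0} = 0.145.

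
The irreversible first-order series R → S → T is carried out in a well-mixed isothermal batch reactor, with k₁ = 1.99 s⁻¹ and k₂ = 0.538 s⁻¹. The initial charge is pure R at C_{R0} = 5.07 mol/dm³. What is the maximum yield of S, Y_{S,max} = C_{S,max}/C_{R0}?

0.616

At the optimum, C_{S,max}/C_{R0} = (k₁/k₂)^[k₂/(k₂−k₁)].
= (1.99/0.538)^(0.538/(0.538−1.99)) = (3.699)^(-0.3705) = 0.6159.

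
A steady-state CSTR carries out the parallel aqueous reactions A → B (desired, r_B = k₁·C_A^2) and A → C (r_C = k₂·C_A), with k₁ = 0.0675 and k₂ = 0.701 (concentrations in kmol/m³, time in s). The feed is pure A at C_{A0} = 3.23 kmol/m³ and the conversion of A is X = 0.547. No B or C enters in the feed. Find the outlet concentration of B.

0.218 kmol/m³

Exit C_A = C_{A0}(1−X) = 3.23×0.453 = 1.463 kmol/m³.
A CSTR operates uniformly at the exit composition, giving r_B = 0.1445 and r_C = 1.026 (each k·C_A^n at C_A = 1.463).
Fraction of consumed A going to B: r_B/(r_B+r_C) = 0.1235.
C_B = 0.1235·C_{A0}·X = 0.1235×3.23×0.547 = 0.218 kmol/m³.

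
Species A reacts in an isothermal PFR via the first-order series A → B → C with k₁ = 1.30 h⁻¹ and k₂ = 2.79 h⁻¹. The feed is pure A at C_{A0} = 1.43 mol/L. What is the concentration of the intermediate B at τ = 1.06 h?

0.250 mol/L

The intermediate concentration in a first-order A→B→C sequence is C_B = k₁C_{A0}(e^(−k₁τ) − e^(−k₂τ))/(k₂−k₁).
e^(−k₁τ) = e^(−1.30×1.06) = e^(−1.378) = 0.2521; e^(−k₂τ) = e^(−2.957) = 0.05195.
C_B = 1.30×1.43/(2.79−1.30) × (0.2521−0.05195) = 1.248×0.2001 = 0.2497 mol/L.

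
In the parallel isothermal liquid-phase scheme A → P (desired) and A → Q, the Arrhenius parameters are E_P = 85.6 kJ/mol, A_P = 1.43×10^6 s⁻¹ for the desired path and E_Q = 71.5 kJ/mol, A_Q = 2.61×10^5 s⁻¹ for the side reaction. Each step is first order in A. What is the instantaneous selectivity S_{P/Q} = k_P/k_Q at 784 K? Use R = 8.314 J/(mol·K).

Since both paths have the same order in A, the concentration cancels and S_{P/Q} = k_P/k_Q = (A_P/A_Q)·exp[(E_Q−E_P)/(RT)].
(E_Q−E_P)/(RT) = (71.5−85.6)×10³/(8.314×784) = -14100/6518 = -2.163.
k_P/k_Q = (1.43×10^6/2.61×10^5)·exp(-2.163) = 5.479 × 0.1150 = 0.630.

0.630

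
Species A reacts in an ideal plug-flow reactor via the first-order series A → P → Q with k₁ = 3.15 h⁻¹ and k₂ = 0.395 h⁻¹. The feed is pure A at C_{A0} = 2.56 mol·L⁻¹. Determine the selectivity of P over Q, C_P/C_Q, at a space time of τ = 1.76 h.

1.32

Solving the coupled first-order balances gives C_P(τ) = [k₁/(k₂−k₁)]·C_{A0}·(e^(−k₁τ) − e^(−k₂τ)).
e^(−k₁τ) = e^(−3.15×1.76) = e^(−5.544) = 0.003911; e^(−k₂τ) = e^(−0.6952) = 0.4990.
C_P = 3.15×2.56/(0.395−3.15) × (0.003911−0.4990) = (-2.927)×(-0.4951) = 1.449 mol·L⁻¹.
C_A = C_{A0}e^(−k₁τ) = 0.01001 mol·L⁻¹, so C_Q = C_{A0}−C_A−C_P = 1.101 mol·L⁻¹; C_P/C_Q = 1.32.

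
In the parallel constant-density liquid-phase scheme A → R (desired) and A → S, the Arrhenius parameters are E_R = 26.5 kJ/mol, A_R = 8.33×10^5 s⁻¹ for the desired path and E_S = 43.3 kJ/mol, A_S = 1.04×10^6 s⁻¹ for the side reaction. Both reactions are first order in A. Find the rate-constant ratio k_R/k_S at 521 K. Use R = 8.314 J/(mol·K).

With equal orders, S_{R/S} = k_R/k_S = (A_R/A_S)·exp[(E_S−E_R)/(RT)].
(E_S−E_R)/(RT) = (43.3−26.5)×10³/(8.314×521) = 16800/4332 = 3.878.
k_R/k_S = (8.33×10^5/1.04×10^6)·exp(3.878) = 0.8010 × 48.35 = 38.7.

38.7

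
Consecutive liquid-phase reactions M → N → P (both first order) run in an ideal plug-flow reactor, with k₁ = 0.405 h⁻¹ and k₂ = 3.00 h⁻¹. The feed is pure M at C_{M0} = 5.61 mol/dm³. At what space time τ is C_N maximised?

Setting dC_N/dτ = 0 gives τ_opt = ln(k₂/k₁)/(k₂−k₁).
= ln(3.00/0.405)/(3.00−0.405) = ln(7.407)/2.595 = 2.002/2.595 = 0.772 h.

0.772 h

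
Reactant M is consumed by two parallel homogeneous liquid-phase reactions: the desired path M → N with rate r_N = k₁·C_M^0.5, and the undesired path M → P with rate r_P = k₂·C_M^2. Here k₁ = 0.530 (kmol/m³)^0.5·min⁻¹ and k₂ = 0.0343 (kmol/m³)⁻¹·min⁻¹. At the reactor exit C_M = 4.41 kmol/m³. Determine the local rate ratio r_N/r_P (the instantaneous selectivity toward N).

1.67

S_{N/P} = r_N/r_P = (k₁·C_M^0.5)/(k₂·C_M^2) = (k₁/k₂)·C_M^-1.5.
= (0.530×4.410^0.5) / (0.0343×4.410^2) = 1.113/0.6671 = 1.67.
The undesired path is higher order in M, so low C_M (CSTR or dilute feed) favours N.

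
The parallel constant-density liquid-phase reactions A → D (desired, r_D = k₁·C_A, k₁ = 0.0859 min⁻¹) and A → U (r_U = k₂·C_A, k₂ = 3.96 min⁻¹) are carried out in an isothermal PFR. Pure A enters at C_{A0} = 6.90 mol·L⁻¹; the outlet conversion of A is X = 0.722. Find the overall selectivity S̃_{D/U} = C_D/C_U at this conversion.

0.0217

C_A = C_{A0}(1−X) = 1.918 mol·L⁻¹.
Both paths are first order in A, so the instantaneous fraction to D is constant: dC_D/d(−C_A) = k₁/(k₁+k₂) = 0.02123.
C_D = 0.02123·(C_{A0}−C_A) = 0.02123×4.982 = 0.106 mol·L⁻¹.
C_U = (C_{A0}−C_A)−C_D = 4.876 mol·L⁻¹; S̃_{D/U} = 0.1058/4.876 = 0.0217.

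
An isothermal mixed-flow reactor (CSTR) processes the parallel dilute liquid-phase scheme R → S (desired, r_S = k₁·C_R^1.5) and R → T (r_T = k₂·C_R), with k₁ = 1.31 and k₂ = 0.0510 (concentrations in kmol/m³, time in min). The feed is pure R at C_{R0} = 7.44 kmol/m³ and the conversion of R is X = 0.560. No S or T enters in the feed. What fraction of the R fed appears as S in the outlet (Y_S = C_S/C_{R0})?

Exit C_R = C_{R0}(1−X) = 7.44×0.440 = 3.274 kmol/m³.
In a CSTR the entire volume is at exit conditions, so r_S = 1.31×3.274^1.5 = 7.759 and r_T = 0.0510×3.274 = 0.1670.
Fraction of consumed R going to S: r_S/(r_S+r_T) = 0.9789.
C_S = 0.9789·C_{R0}·X = 0.9789×7.44×0.560 = 4.08 kmol/m³; Y_S = C_S/C_{R0} = 0.548.

0.548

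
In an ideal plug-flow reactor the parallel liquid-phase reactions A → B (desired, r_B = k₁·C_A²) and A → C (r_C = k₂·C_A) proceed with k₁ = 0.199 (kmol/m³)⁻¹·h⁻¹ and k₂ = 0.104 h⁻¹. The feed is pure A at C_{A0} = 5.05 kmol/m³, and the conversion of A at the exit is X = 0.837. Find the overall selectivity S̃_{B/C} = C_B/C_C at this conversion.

C_A = C_{A0}(1−X) = 0.8232 kmol/m³.
Along a PFR/batch, dC_C/dC_A = −r_C/(r_B+r_C) = −k₂/(k₂+k₁·C_A).
Integrating from C_{A0} to C_A: C_C = (0.104/0.199)·ln[(0.104+0.199·5.05)/(0.104+0.199·0.823)] = 0.5226·ln(1.109/0.2678) = 0.7426 kmol/m³.
Then C_B = (C_{A0}−C_A) − C_C = 4.227 − 0.7426 = 3.484 kmol/m³.
S̃_{B/C} = C_B/C_C = 3.484/0.7426 = 4.69.

4.69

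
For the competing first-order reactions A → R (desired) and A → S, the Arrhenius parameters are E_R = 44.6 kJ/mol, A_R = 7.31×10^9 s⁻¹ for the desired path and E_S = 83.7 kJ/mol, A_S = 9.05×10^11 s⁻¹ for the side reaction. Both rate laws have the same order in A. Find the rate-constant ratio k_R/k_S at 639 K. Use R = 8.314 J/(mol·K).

With equal orders, S_{R/S} = k_R/k_S = (A_R/A_S)·exp[(E_S−E_R)/(RT)].
(E_S−E_R)/(RT) = (83.7−44.6)×10³/(8.314×639) = 39100/5313 = 7.360.
k_R/k_S = (7.31×10^9/9.05×10^11)·exp(7.360) = 0.008077 × 1572 = 12.7.
Since E_R < E_S, lowering the temperature improves selectivity toward R.

12.7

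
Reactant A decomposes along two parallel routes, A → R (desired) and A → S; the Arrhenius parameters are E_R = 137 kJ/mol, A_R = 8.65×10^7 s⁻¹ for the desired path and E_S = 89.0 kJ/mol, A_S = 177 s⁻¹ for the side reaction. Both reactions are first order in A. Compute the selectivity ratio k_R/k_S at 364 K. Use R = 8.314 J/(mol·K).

0.0632

Since both paths have the same order in A, the concentration cancels and S_{R/S} = k_R/k_S = (A_R/A_S)·exp[(E_S−E_R)/(RT)].
(E_S−E_R)/(RT) = (89.0−137)×10³/(8.314×364) = -48000/3026 = -15.86.
k_R/k_S = (8.65×10^7/177)·exp(-15.86) = 4.887×10^5 × 1.293×10^-7 = 0.0632.
Since E_R > E_S, raising the temperature improves selectivity toward R.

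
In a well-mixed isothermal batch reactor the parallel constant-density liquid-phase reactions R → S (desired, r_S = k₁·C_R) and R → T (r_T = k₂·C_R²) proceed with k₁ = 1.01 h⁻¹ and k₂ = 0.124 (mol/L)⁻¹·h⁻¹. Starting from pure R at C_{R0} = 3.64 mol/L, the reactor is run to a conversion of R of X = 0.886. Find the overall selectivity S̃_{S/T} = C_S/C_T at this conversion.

C_R = C_{R0}(1−X) = 0.4150 mol/L.
Along a PFR/batch, dC_S/dC_R = −r_S/(r_S+r_T) = −k₁/(k₁+k₂·C_R).
Integrating from C_{R0} to C_R: C_S = (1.01/0.124)·ln[(1.01+0.124·3.64)/(1.01+0.124·0.415)] = 8.145·ln(1.461/1.061) = 2.604 mol/L.
C_T = (C_{R0}−C_R)−C_S = 0.6208 mol/L; S̃_{S/T} = 2.604/0.6208 = 4.19.

4.19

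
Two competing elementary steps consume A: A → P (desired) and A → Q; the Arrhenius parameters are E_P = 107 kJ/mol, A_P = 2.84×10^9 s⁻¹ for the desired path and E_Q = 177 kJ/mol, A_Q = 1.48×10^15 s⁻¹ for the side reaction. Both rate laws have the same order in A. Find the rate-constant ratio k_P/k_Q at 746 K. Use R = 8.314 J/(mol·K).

With equal orders, S_{P/Q} = k_P/k_Q = (A_P/A_Q)·exp[(E_Q−E_P)/(RT)].
(E_Q−E_P)/(RT) = (177−107)×10³/(8.314×746) = 70000/6202 = 11.29.
k_P/k_Q = (2.84×10^9/1.48×10^15)·exp(11.29) = 1.919×10^-6 × 79717 = 0.153.
Since E_P < E_Q, lowering the temperature improves selectivity toward P.

0.153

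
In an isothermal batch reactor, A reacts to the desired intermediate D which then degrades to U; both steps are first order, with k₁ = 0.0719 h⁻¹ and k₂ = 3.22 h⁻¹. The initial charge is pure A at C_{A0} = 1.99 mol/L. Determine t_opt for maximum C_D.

1.21 h

Setting dC_D/dt = 0 gives t_opt = ln(k₂/k₁)/(k₂−k₁).
= ln(3.22/0.0719)/(3.22−0.0719) = ln(44.78)/3.148 = 3.802/3.148 = 1.21 h.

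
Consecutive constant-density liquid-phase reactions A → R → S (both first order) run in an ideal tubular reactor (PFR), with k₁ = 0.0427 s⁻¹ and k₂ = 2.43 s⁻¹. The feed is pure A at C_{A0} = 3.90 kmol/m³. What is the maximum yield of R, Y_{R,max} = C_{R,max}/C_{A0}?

At the optimum, C_{R,max}/C_{A0} = (k₁/k₂)^[k₂/(k₂−k₁)].
= (0.0427/2.43)^(2.43/(2.43−0.0427)) = (0.01757)^(1.018) = 0.01635.

0.0163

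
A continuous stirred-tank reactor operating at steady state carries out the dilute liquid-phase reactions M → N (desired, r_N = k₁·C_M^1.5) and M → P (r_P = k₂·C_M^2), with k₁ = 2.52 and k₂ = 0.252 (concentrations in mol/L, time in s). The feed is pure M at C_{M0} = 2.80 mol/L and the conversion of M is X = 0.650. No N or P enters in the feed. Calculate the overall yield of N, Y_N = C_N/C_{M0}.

Exit C_M = C_{M0}(1−X) = 2.80×0.350 = 0.9800 mol/L.
In a CSTR the entire volume is at exit conditions, so r_N = 2.52×0.9800^1.5 = 2.445 and r_P = 0.252×0.9800^2 = 0.2420.
Fraction of consumed M going to N: r_N/(r_N+r_P) = 0.9099.
C_N = 0.9099·C_{M0}·X = 0.9099×2.80×0.650 = 1.66 mol/L; Y_N = C_N/C_{M0} = 0.591.

0.591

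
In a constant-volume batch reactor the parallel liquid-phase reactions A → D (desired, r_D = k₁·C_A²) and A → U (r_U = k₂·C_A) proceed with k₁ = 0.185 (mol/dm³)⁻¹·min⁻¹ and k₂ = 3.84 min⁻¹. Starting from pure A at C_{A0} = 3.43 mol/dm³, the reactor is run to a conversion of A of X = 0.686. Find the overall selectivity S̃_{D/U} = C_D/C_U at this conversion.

C_A = C_{A0}(1−X) = 1.077 mol/dm³.
Along a PFR/batch, dC_U/dC_A = −r_U/(r_D+r_U) = −k₂/(k₂+k₁·C_A).
Integrating from C_{A0} to C_A: C_U = (3.84/0.185)·ln[(3.84+0.185·3.43)/(3.84+0.185·1.08)] = 20.76·ln(4.475/4.039) = 2.124 mol/dm³.
Then C_D = (C_{A0}−C_A) − C_U = 2.353 − 2.124 = 0.2286 mol/dm³.
S̃_{D/U} = C_D/C_U = 0.2286/2.124 = 0.108.

0.108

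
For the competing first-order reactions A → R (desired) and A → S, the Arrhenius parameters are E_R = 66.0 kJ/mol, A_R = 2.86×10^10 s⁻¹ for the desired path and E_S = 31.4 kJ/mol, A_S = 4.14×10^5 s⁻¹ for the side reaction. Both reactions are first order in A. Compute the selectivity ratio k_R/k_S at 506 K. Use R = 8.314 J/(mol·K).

k_R/k_S = (A_R/A_S)·exp[−(E_R−E_S)/(RT)] = (A_R/A_S)·exp[(E_S−E_R)/(RT)].
(E_S−E_R)/(RT) = (31.4−66.0)×10³/(8.314×506) = -34600/4207 = -8.225.
k_R/k_S = (2.86×10^10/4.14×10^5)·exp(-8.225) = 69082 × 2.680×10^-4 = 18.5.
Since E_R > E_S, raising the temperature improves selectivity toward R.

18.5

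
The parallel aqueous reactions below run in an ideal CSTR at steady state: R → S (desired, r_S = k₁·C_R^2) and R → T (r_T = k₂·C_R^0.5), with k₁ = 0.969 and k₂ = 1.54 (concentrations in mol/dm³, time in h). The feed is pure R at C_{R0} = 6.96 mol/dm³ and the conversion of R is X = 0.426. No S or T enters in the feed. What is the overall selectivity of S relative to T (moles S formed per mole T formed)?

5.02

Exit C_R = C_{R0}(1−X) = 6.96×0.574 = 3.995 mol/dm³.
In a CSTR the entire volume is at exit conditions, so r_S = 0.969×3.995^2 = 15.47 and r_T = 1.54×3.995^0.5 = 3.078.
Overall selectivity = C_S/C_T = r_Sτ/(r_Tτ) = r_S/r_T = 5.02.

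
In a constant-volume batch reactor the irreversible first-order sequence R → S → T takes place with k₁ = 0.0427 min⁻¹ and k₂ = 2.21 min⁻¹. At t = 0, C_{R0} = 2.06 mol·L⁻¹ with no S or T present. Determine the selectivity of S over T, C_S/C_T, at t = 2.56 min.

Solving the coupled first-order balances gives C_S(t) = [k₁/(k₂−k₁)]·C_{R0}·(e^(−k₁t) − e^(−k₂t)).
e^(−k₁t) = e^(−0.0427×2.56) = e^(−0.1093) = 0.8965; e^(−k₂t) = e^(−5.658) = 0.003491.
C_S = 0.0427×2.06/(2.21−0.0427) × (0.8965−0.003491) = 0.04059×0.8930 = 0.03624 mol·L⁻¹.
C_R = C_{R0}e^(−k₁t) = 1.847 mol·L⁻¹, so C_T = C_{R0}−C_R−C_S = 0.1771 mol·L⁻¹; C_S/C_T = 0.205.

0.205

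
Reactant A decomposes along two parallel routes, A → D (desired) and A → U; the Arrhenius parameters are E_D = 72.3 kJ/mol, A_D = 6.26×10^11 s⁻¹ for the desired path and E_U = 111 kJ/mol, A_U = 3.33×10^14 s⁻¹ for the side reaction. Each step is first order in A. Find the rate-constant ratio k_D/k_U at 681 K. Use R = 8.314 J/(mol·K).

With equal orders, S_{D/U} = k_D/k_U = (A_D/A_U)·exp[(E_U−E_D)/(RT)].
(E_U−E_D)/(RT) = (111−72.3)×10³/(8.314×681) = 38700/5662 = 6.835.
k_D/k_U = (6.26×10^11/3.33×10^14)·exp(6.835) = 0.001880 × 930.1 = 1.75.
Since E_D < E_U, lowering the temperature improves selectivity toward D.

1.75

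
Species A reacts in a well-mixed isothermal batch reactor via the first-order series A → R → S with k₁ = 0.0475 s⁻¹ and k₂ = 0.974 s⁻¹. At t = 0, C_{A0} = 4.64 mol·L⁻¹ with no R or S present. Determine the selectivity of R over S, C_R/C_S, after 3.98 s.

0.316

For first-order series with pure A initially, C_R(t) = k₁C_{A0}/(k₂−k₁)·(e^(−k₁t) − e^(−k₂t)).
e^(−k₁t) = e^(−0.0475×3.98) = e^(−0.1890) = 0.8277; e^(−k₂t) = e^(−3.877) = 0.02072.
C_R = 0.0475×4.64/(0.974−0.0475) × (0.8277−0.02072) = 0.2379×0.8070 = 0.1920 mol·L⁻¹.
C_A = C_{A0}e^(−k₁t) = 3.841 mol·L⁻¹, so C_S = C_{A0}−C_A−C_R = 0.6073 mol·L⁻¹; C_R/C_S = 0.316.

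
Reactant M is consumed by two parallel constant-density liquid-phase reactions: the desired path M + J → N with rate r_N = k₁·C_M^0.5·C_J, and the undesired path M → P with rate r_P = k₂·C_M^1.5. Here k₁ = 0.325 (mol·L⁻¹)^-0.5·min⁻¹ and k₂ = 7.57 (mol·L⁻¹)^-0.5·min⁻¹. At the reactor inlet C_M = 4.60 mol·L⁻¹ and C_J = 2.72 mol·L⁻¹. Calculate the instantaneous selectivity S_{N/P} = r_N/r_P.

0.0254

S_{N/P} = r_N/r_P = (k₁·C_M^0.5·C_J)/(k₂·C_M^1.5) = (k₁/k₂)·C_M⁻¹·C_J.
= (0.325×4.600^0.5×2.720) / (7.57×4.600^1.5) = 1.896/74.68 = 0.0254.
The undesired path is higher order in M, so low C_M (CSTR or dilute feed) favours N.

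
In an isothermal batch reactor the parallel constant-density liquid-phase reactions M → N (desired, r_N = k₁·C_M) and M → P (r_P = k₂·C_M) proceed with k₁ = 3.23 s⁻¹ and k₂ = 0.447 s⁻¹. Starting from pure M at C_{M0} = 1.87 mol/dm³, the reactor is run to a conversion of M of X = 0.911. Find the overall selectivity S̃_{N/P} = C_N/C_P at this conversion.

C_M = C_{M0}(1−X) = 0.1664 mol/dm³.
Both paths are first order in M, so the instantaneous fraction to N is constant: dC_N/d(−C_M) = k₁/(k₁+k₂) = 0.8784.
C_N = 0.8784·(C_{M0}−C_M) = 0.8784×1.704 = 1.50 mol/dm³.
C_P = (C_{M0}−C_M)−C_N = 0.2071 mol/dm³; S̃_{N/P} = 1.496/0.2071 = 7.23.

7.23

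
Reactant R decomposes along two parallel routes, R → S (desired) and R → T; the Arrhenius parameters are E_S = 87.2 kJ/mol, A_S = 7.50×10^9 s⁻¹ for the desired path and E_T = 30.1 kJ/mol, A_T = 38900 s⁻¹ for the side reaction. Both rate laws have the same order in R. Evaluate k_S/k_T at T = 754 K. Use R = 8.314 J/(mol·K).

k_S/k_T = (A_S/A_T)·exp[−(E_S−E_T)/(RT)] = (A_S/A_T)·exp[(E_T−E_S)/(RT)].
(E_T−E_S)/(RT) = (30.1−87.2)×10³/(8.314×754) = -57100/6269 = -9.109.
k_S/k_T = (7.50×10^9/38900)·exp(-9.109) = 1.928×10^5 × 1.107×10^-4 = 21.3.
Since E_S > E_T, raising the temperature improves selectivity toward S.

21.3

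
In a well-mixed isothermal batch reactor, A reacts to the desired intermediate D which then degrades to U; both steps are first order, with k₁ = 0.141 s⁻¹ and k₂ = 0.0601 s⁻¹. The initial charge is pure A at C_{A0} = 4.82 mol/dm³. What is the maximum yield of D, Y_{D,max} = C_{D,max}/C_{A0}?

0.531

For a first-order series the maximum intermediate yield is C_{D,max}/C_{A0} = (k₁/k₂)^[k₂/(k₂−k₁)].
= (0.141/0.0601)^(0.0601/(0.0601−0.141)) = (2.346)^(-0.7429) = 0.5307.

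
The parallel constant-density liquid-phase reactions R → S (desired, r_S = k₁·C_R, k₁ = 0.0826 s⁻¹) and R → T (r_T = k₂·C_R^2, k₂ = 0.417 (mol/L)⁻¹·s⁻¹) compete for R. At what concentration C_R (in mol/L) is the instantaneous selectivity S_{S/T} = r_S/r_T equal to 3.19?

0.0621 mol/L

S_{S/T} = (k₁/k₂)·C_R⁻¹ ⇒ C_R = (S·k₂/k₁)^(-1).
= (3.19×0.417/0.0826)^(-1) = (16.10)^(-1) = 0.0621 mol/L.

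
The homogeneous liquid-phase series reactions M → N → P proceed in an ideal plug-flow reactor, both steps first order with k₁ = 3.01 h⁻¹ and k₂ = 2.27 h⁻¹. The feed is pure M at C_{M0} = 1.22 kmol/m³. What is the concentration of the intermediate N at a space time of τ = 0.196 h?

For first-order series with pure M initially, C_N(τ) = k₁C_{M0}/(k₂−k₁)·(e^(−k₁τ) − e^(−k₂τ)).
e^(−k₁τ) = e^(−3.01×0.196) = e^(−0.5900) = 0.5543; e^(−k₂τ) = e^(−0.4449) = 0.6409.
C_N = 3.01×1.22/(2.27−3.01) × (0.5543−0.6409) = (-4.962)×(-0.08653) = 0.4294 kmol/m³.

0.429 kmol/m³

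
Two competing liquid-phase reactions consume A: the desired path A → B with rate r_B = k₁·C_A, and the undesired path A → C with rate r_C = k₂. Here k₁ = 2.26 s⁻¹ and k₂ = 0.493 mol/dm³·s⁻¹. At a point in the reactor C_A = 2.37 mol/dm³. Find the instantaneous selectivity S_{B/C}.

S_{B/C} = r_B/r_C = (k₁·C_A)/(k₂) = (k₁/k₂)·C_A.
= (2.26×2.370) / (0.493) = 5.356/0.4930 = 10.9.
Since the desired path is higher order in A, keeping C_A high (PFR or concentrated feed) favours B.

10.9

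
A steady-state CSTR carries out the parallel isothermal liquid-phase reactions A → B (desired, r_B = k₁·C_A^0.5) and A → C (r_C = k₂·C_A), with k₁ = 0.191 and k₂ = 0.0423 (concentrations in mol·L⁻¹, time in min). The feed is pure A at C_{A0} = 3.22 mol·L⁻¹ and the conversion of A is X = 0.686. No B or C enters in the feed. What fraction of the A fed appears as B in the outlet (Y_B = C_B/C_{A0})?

0.561

Exit C_A = C_{A0}(1−X) = 3.22×0.314 = 1.011 mol·L⁻¹.
A CSTR operates uniformly at the exit composition, giving r_B = 0.1921 and r_C = 0.04277 (each k·C_A^n at C_A = 1.011).
Fraction of consumed A going to B: r_B/(r_B+r_C) = 0.8179.
C_B = 0.8179·C_{A0}·X = 0.8179×3.22×0.686 = 1.81 mol·L⁻¹; Y_B = C_B/C_{A0} = 0.561.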